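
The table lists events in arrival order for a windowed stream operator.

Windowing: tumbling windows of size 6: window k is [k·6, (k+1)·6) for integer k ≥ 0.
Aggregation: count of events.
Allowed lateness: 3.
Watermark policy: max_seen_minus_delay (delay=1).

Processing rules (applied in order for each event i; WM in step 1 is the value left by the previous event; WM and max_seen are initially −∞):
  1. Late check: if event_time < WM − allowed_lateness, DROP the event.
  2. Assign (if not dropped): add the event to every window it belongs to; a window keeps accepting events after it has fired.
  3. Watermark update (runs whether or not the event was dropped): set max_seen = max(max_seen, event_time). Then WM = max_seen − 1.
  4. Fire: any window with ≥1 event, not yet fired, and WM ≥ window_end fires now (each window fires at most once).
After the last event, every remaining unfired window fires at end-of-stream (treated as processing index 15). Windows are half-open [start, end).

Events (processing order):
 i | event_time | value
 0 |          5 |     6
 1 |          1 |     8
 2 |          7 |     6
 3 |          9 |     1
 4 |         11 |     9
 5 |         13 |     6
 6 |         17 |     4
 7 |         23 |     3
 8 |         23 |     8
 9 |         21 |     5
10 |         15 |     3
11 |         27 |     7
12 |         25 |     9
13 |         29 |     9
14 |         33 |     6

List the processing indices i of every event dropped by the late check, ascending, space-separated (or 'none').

i=0 t=5 v=6: → [0,6); WM=4
i=1 t=1 v=8: → [0,6); WM=4
i=2 t=7 v=6: → [6,12); WM=6; [0,6) fires=2
i=3 t=9 v=1: → [6,12); WM=8
i=4 t=11 v=9: → [6,12); WM=10
i=5 t=13 v=6: → [12,18); WM=12; [6,12) fires=3
i=6 t=17 v=4: → [12,18); WM=16
i=7 t=23 v=3: → [18,24); WM=22; [12,18) fires=2
i=8 t=23 v=8: → [18,24); WM=22
i=9 t=21 v=5: → [18,24); WM=22
i=10 t=15 v=3: DROP (t<22-3); WM=22
i=11 t=27 v=7: → [24,30); WM=26; [18,24) fires=3
i=12 t=25 v=9: → [24,30); WM=26
i=13 t=29 v=9: → [24,30); WM=28
i=14 t=33 v=6: → [30,36); WM=32; [24,30) fires=3

10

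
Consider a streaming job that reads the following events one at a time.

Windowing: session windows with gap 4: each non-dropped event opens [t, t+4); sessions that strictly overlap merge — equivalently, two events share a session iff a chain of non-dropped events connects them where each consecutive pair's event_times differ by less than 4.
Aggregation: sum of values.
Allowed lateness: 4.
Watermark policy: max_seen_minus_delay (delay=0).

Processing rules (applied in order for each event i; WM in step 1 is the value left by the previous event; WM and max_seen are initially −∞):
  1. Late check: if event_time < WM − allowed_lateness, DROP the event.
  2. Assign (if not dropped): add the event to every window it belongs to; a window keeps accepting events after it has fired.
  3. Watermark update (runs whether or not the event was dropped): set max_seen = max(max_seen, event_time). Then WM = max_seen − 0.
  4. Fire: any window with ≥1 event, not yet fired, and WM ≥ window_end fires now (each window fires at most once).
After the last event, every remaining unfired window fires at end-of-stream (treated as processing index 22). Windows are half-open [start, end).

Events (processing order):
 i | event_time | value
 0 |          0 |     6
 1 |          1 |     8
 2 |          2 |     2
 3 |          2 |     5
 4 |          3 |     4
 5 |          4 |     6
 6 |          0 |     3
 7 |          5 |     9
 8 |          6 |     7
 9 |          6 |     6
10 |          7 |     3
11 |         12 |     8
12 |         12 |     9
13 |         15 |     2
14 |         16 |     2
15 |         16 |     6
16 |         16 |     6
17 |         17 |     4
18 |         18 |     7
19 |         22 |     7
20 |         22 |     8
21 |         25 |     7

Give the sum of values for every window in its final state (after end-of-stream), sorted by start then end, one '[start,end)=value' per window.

i=0 t=0 v=6: → [0,4); WM=0
i=1 t=1 v=8: → [0,5); WM=1
i=2 t=2 v=2: → [0,6); WM=2
i=3 t=2 v=5: → [0,6); WM=2
i=4 t=3 v=4: → [0,7); WM=3
i=5 t=4 v=6: → [0,8); WM=4
i=6 t=0 v=3: → [0,8); WM=4
i=7 t=5 v=9: → [0,9); WM=5
i=8 t=6 v=7: → [0,10); WM=6
i=9 t=6 v=6: → [0,10); WM=6
i=10 t=7 v=3: → [0,11); WM=7
i=11 t=12 v=8: → [12,16); WM=12
i=12 t=12 v=9: → [12,16); WM=12
i=13 t=15 v=2: → [12,19); WM=15
i=14 t=16 v=2: → [12,20); WM=16
i=15 t=16 v=6: → [12,20); WM=16
i=16 t=16 v=6: → [12,20); WM=16
i=17 t=17 v=4: → [12,21); WM=17
i=18 t=18 v=7: → [12,22); WM=18
i=19 t=22 v=7: → [22,26); WM=22
i=20 t=22 v=8: → [22,26); WM=22
i=21 t=25 v=7: → [22,29); WM=25

[0,11)=59 [12,22)=44 [22,29)=22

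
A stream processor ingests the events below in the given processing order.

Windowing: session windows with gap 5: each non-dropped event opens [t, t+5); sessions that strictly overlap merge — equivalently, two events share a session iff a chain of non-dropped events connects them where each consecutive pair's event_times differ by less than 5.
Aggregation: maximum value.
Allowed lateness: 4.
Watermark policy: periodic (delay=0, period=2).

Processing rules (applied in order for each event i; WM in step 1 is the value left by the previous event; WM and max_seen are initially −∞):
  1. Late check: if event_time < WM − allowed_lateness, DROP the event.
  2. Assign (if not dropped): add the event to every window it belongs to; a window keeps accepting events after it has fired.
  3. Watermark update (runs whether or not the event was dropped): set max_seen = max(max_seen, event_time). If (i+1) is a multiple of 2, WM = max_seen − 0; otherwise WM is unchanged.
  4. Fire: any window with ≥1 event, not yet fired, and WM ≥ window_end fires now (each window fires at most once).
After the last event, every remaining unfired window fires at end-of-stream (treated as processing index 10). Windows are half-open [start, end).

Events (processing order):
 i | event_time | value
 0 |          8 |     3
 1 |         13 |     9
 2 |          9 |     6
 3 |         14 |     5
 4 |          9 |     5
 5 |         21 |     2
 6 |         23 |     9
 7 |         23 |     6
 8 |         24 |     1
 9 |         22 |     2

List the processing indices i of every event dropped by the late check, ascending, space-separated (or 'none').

i=0 t=8 v=3: → [8,13); WM=−∞
i=1 t=13 v=9: → [13,18); WM=13
i=2 t=9 v=6: → [8,18); WM=13
i=3 t=14 v=5: → [8,19); WM=14
i=4 t=9 v=5: DROP (t<14-4); WM=14
i=5 t=21 v=2: → [21,26); WM=21
i=6 t=23 v=9: → [21,28); WM=21
i=7 t=23 v=6: → [21,28); WM=23
i=8 t=24 v=1: → [21,29); WM=23
i=9 t=22 v=2: → [21,29); WM=24

4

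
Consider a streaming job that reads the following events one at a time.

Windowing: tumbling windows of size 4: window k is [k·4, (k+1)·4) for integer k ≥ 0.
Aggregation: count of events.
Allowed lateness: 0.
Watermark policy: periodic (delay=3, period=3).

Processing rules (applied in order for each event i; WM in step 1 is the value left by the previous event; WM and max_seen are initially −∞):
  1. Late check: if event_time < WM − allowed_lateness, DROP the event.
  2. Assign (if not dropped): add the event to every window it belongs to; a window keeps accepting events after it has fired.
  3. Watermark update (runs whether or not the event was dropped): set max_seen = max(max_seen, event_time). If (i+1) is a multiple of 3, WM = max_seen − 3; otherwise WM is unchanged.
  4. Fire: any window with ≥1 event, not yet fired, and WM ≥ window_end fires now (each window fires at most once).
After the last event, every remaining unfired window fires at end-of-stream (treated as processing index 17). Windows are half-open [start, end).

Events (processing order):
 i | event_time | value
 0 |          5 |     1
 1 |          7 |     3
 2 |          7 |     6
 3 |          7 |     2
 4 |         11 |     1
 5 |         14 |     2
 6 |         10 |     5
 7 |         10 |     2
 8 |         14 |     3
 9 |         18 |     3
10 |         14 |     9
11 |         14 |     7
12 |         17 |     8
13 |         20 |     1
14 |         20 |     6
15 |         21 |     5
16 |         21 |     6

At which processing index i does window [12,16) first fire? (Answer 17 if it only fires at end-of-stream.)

14

i=0 t=5 v=1: → [4,8); WM=−∞
i=1 t=7 v=3: → [4,8); WM=−∞
i=2 t=7 v=6: → [4,8); WM=4
i=3 t=7 v=2: → [4,8); WM=4
i=4 t=11 v=1: → [8,12); WM=4
i=5 t=14 v=2: → [12,16); WM=11; [4,8) fires=4
i=6 t=10 v=5: DROP (t<11-0); WM=11
i=7 t=10 v=2: DROP (t<11-0); WM=11
i=8 t=14 v=3: → [12,16); WM=11
i=9 t=18 v=3: → [16,20); WM=11
i=10 t=14 v=9: → [12,16); WM=11
i=11 t=14 v=7: → [12,16); WM=15; [8,12) fires=1
i=12 t=17 v=8: → [16,20); WM=15
i=13 t=20 v=1: → [20,24); WM=15
i=14 t=20 v=6: → [20,24); WM=17; [12,16) fires=4
i=15 t=21 v=5: → [20,24); WM=17
i=16 t=21 v=6: → [20,24); WM=17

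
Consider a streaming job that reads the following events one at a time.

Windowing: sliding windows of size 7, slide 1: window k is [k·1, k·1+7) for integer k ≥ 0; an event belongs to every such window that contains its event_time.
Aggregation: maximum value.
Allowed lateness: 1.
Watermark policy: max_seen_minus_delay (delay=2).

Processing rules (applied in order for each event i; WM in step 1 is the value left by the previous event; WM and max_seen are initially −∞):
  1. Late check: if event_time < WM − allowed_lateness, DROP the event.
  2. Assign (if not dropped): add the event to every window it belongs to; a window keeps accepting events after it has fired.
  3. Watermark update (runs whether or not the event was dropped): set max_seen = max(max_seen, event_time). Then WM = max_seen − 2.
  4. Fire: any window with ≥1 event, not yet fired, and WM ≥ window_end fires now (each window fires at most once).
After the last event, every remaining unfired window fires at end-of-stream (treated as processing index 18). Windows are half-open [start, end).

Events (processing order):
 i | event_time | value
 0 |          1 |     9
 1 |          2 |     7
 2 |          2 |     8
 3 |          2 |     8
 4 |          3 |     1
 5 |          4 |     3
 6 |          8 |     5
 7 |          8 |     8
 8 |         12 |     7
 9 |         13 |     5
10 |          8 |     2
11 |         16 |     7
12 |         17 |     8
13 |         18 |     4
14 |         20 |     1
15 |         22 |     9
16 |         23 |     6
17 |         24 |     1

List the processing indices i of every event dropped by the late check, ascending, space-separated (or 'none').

10

i=0 t=1 v=9: → [1,8),[0,7); WM=-1
i=1 t=2 v=7: → [2,9),[1,8),[0,7); WM=0
i=2 t=2 v=8: → [2,9),[1,8),[0,7); WM=0
i=3 t=2 v=8: → [2,9),[1,8),[0,7); WM=0
i=4 t=3 v=1: → [3,10),[2,9),[1,8),[0,7); WM=1
i=5 t=4 v=3: → [4,11),[3,10),[2,9),[1,8),[0,7); WM=2
i=6 t=8 v=5: → [8,15),[7,14),[6,13),[5,12),[4,11),[3,10),[2,9); WM=6
i=7 t=8 v=8: → [8,15),[7,14),[6,13),[5,12),[4,11),[3,10),[2,9); WM=6
i=8 t=12 v=7: → [12,19),[11,18),[10,17),[9,16),[8,15),[7,14),[6,13); WM=10; [0,7) fires=9 [1,8) fires=9 [2,9) fires=8 [3,10) fires=8
i=9 t=13 v=5: → [13,20),[12,19),[11,18),[10,17),[9,16),[8,15),[7,14); WM=11; [4,11) fires=8
i=10 t=8 v=2: DROP (t<11-1); WM=11
i=11 t=16 v=7: → [16,23),[15,22),[14,21),[13,20),[12,19),[11,18),[10,17); WM=14; [5,12) fires=8 [6,13) fires=8 [7,14) fires=8
i=12 t=17 v=8: → [17,24),[16,23),[15,22),[14,21),[13,20),[12,19),[11,18); WM=15; [8,15) fires=8
i=13 t=18 v=4: → [18,25),[17,24),[16,23),[15,22),[14,21),[13,20),[12,19); WM=16; [9,16) fires=7
i=14 t=20 v=1: → [20,27),[19,26),[18,25),[17,24),[16,23),[15,22),[14,21); WM=18; [10,17) fires=7 [11,18) fires=8
i=15 t=22 v=9: → [22,29),[21,28),[20,27),[19,26),[18,25),[17,24),[16,23); WM=20; [12,19) fires=8 [13,20) fires=8
i=16 t=23 v=6: → [23,30),[22,29),[21,28),[20,27),[19,26),[18,25),[17,24); WM=21; [14,21) fires=8
i=17 t=24 v=1: → [24,31),[23,30),[22,29),[21,28),[20,27),[19,26),[18,25); WM=22; [15,22) fires=8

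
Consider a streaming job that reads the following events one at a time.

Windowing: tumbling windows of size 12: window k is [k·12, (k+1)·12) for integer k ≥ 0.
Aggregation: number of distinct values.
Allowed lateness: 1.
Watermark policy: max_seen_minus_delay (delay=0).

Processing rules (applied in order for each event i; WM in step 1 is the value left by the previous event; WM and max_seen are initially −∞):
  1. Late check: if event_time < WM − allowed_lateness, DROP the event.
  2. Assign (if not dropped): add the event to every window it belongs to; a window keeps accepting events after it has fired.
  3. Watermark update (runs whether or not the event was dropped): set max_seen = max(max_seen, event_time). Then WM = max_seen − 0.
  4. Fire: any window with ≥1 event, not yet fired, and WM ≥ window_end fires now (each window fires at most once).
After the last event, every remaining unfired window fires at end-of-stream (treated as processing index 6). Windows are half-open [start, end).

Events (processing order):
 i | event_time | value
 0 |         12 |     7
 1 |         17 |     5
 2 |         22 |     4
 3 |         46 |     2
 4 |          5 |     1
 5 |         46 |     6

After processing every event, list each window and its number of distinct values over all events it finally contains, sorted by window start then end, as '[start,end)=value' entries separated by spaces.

i=0 t=12 v=7: → [12,24); WM=12
i=1 t=17 v=5: → [12,24); WM=17
i=2 t=22 v=4: → [12,24); WM=22
i=3 t=46 v=2: → [36,48); WM=46; [12,24) fires=3
i=4 t=5 v=1: DROP (t<46-1); WM=46
i=5 t=46 v=6: → [36,48); WM=46

[12,24)=3 [36,48)=2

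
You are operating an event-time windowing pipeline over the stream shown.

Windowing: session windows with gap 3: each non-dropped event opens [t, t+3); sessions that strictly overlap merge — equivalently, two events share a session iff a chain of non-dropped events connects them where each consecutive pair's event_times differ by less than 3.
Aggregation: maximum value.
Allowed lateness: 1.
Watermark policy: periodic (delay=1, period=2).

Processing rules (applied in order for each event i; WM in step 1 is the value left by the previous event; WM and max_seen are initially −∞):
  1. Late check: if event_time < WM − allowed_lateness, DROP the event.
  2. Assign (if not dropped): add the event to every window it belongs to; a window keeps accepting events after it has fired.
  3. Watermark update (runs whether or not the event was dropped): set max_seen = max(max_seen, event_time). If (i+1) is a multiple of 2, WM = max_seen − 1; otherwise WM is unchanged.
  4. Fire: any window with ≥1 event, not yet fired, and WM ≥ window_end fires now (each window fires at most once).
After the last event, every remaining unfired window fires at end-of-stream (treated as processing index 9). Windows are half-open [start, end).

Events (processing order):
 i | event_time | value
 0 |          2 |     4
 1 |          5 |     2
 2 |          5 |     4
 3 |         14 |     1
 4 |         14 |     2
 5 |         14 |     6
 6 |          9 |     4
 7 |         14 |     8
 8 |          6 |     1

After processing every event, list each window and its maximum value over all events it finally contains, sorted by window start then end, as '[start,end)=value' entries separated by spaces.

[2,5)=4 [5,8)=4 [14,17)=8

i=0 t=2 v=4: → [2,5); WM=−∞
i=1 t=5 v=2: → [5,8); WM=4
i=2 t=5 v=4: → [5,8); WM=4
i=3 t=14 v=1: → [14,17); WM=13
i=4 t=14 v=2: → [14,17); WM=13
i=5 t=14 v=6: → [14,17); WM=13
i=6 t=9 v=4: DROP (t<13-1); WM=13
i=7 t=14 v=8: → [14,17); WM=13
i=8 t=6 v=1: DROP (t<13-1); WM=13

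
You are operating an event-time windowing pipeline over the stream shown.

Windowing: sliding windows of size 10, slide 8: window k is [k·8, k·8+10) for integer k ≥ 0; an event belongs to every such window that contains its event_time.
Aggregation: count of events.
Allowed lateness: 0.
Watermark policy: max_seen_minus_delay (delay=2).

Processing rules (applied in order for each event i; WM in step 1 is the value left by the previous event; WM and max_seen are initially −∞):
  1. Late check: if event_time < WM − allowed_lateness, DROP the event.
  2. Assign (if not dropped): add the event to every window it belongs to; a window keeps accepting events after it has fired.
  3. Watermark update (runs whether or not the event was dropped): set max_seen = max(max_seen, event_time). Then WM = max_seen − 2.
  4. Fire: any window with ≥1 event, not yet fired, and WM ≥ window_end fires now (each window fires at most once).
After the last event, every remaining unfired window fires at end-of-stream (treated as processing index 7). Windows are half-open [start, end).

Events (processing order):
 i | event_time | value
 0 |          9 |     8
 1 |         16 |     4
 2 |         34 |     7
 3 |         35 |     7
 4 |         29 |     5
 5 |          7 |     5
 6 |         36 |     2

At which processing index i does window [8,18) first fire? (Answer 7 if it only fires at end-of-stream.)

i=0 t=9 v=8: → [8,18),[0,10); WM=7
i=1 t=16 v=4: → [16,26),[8,18); WM=14; [0,10) fires=1
i=2 t=34 v=7: → [32,42); WM=32; [8,18) fires=2 [16,26) fires=1
i=3 t=35 v=7: → [32,42); WM=33
i=4 t=29 v=5: DROP (t<33-0); WM=33
i=5 t=7 v=5: DROP (t<33-0); WM=33
i=6 t=36 v=2: → [32,42); WM=34

2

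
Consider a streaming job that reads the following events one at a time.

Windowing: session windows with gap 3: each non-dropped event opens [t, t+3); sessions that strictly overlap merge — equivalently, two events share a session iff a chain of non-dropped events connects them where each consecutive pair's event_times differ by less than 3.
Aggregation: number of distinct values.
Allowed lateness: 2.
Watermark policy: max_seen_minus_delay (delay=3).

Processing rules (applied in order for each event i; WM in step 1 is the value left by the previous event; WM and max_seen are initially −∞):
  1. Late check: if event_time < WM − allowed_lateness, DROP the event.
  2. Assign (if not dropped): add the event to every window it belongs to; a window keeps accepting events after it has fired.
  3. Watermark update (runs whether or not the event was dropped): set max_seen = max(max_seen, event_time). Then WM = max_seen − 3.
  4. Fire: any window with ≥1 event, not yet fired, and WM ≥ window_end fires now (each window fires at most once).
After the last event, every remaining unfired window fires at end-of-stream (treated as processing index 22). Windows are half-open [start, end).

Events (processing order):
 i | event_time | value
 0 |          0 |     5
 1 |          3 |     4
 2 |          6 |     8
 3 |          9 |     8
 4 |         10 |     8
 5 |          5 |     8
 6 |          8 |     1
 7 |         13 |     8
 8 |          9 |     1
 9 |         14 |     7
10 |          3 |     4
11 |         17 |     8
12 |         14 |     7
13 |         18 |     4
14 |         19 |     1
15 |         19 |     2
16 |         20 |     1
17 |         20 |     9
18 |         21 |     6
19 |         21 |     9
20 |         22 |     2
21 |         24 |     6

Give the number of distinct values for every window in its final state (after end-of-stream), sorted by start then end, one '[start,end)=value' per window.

i=0 t=0 v=5: → [0,3); WM=-3
i=1 t=3 v=4: → [3,6); WM=0
i=2 t=6 v=8: → [6,9); WM=3
i=3 t=9 v=8: → [9,12); WM=6
i=4 t=10 v=8: → [9,13); WM=7
i=5 t=5 v=8: → [3,9); WM=7
i=6 t=8 v=1: → [3,13); WM=7
i=7 t=13 v=8: → [13,16); WM=10
i=8 t=9 v=1: → [3,13); WM=10
i=9 t=14 v=7: → [13,17); WM=11
i=10 t=3 v=4: DROP (t<11-2); WM=11
i=11 t=17 v=8: → [17,20); WM=14
i=12 t=14 v=7: → [13,17); WM=14
i=13 t=18 v=4: → [17,21); WM=15
i=14 t=19 v=1: → [17,22); WM=16
i=15 t=19 v=2: → [17,22); WM=16
i=16 t=20 v=1: → [17,23); WM=17
i=17 t=20 v=9: → [17,23); WM=17
i=18 t=21 v=6: → [17,24); WM=18
i=19 t=21 v=9: → [17,24); WM=18
i=20 t=22 v=2: → [17,25); WM=19
i=21 t=24 v=6: → [17,27); WM=21

[0,3)=1 [3,13)=3 [13,17)=2 [17,27)=6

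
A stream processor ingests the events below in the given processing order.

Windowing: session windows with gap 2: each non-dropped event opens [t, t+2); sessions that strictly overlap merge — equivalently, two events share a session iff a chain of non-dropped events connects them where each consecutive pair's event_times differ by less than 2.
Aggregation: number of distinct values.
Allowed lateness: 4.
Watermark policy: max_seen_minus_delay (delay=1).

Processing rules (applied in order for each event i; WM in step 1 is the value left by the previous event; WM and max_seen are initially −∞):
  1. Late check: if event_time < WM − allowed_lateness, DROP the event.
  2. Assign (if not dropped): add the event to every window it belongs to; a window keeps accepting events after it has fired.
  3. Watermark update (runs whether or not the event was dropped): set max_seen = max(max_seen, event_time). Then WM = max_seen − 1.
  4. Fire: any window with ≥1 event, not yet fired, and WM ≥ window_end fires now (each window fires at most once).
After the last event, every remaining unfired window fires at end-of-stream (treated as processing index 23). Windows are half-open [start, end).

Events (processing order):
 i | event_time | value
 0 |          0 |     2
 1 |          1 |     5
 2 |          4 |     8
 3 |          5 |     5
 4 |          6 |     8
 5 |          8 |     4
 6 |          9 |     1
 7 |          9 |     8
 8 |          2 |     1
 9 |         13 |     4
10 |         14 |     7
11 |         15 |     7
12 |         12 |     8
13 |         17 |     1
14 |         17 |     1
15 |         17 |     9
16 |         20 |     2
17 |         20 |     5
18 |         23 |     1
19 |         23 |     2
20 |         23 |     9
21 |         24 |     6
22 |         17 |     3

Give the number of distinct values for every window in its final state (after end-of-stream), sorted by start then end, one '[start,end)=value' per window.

i=0 t=0 v=2: → [0,2); WM=-1
i=1 t=1 v=5: → [0,3); WM=0
i=2 t=4 v=8: → [4,6); WM=3
i=3 t=5 v=5: → [4,7); WM=4
i=4 t=6 v=8: → [4,8); WM=5
i=5 t=8 v=4: → [8,10); WM=7
i=6 t=9 v=1: → [8,11); WM=8
i=7 t=9 v=8: → [8,11); WM=8
i=8 t=2 v=1: DROP (t<8-4); WM=8
i=9 t=13 v=4: → [13,15); WM=12
i=10 t=14 v=7: → [13,16); WM=13
i=11 t=15 v=7: → [13,17); WM=14
i=12 t=12 v=8: → [12,17); WM=14
i=13 t=17 v=1: → [17,19); WM=16
i=14 t=17 v=1: → [17,19); WM=16
i=15 t=17 v=9: → [17,19); WM=16
i=16 t=20 v=2: → [20,22); WM=19
i=17 t=20 v=5: → [20,22); WM=19
i=18 t=23 v=1: → [23,25); WM=22
i=19 t=23 v=2: → [23,25); WM=22
i=20 t=23 v=9: → [23,25); WM=22
i=21 t=24 v=6: → [23,26); WM=23
i=22 t=17 v=3: DROP (t<23-4); WM=23

[0,3)=2 [4,8)=2 [8,11)=3 [12,17)=3 [17,19)=2 [20,22)=2 [23,26)=4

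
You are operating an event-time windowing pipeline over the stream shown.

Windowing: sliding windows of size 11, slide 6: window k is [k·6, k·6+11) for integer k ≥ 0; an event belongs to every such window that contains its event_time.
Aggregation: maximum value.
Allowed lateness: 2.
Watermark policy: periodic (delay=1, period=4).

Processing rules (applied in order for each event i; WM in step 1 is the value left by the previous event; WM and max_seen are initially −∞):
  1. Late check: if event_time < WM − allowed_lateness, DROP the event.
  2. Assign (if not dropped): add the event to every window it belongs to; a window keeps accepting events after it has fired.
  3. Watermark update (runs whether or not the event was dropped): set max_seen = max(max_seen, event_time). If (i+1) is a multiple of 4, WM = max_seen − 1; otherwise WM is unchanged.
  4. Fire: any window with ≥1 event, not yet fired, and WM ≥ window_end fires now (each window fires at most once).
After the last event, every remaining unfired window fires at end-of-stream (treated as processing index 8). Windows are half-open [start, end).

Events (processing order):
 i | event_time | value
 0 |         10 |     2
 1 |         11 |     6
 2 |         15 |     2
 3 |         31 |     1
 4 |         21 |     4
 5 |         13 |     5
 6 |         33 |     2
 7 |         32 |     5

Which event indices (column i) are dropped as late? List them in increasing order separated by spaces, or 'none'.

i=0 t=10 v=2: → [6,17),[0,11); WM=−∞
i=1 t=11 v=6: → [6,17); WM=−∞
i=2 t=15 v=2: → [12,23),[6,17); WM=−∞
i=3 t=31 v=1: → [30,41),[24,35); WM=30; [0,11) fires=2 [6,17) fires=6 [12,23) fires=2
i=4 t=21 v=4: DROP (t<30-2); WM=30
i=5 t=13 v=5: DROP (t<30-2); WM=30
i=6 t=33 v=2: → [30,41),[24,35); WM=30
i=7 t=32 v=5: → [30,41),[24,35); WM=32

4 5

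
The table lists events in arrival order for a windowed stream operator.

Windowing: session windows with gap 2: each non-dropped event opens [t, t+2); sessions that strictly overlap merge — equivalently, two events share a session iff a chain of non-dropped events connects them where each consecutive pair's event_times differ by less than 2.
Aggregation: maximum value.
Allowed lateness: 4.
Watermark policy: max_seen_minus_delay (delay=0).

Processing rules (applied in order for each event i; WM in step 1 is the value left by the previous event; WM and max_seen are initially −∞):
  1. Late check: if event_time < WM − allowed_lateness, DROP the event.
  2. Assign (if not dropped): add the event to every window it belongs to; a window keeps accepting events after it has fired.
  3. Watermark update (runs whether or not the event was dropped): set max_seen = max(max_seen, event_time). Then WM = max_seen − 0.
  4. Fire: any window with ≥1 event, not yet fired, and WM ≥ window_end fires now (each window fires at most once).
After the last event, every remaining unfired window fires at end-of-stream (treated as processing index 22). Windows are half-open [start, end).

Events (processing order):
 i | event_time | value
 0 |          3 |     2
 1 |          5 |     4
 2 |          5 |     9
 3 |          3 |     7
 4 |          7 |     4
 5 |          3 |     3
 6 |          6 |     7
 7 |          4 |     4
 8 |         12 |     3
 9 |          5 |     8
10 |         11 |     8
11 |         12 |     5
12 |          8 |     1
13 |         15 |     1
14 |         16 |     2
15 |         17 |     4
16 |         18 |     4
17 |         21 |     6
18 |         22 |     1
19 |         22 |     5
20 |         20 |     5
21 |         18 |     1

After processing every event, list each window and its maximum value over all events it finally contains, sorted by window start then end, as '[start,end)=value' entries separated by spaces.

i=0 t=3 v=2: → [3,5); WM=3
i=1 t=5 v=4: → [5,7); WM=5
i=2 t=5 v=9: → [5,7); WM=5
i=3 t=3 v=7: → [3,5); WM=5
i=4 t=7 v=4: → [7,9); WM=7
i=5 t=3 v=3: → [3,5); WM=7
i=6 t=6 v=7: → [5,9); WM=7
i=7 t=4 v=4: → [3,9); WM=7
i=8 t=12 v=3: → [12,14); WM=12
i=9 t=5 v=8: DROP (t<12-4); WM=12
i=10 t=11 v=8: → [11,14); WM=12
i=11 t=12 v=5: → [11,14); WM=12
i=12 t=8 v=1: → [3,10); WM=12
i=13 t=15 v=1: → [15,17); WM=15
i=14 t=16 v=2: → [15,18); WM=16
i=15 t=17 v=4: → [15,19); WM=17
i=16 t=18 v=4: → [15,20); WM=18
i=17 t=21 v=6: → [21,23); WM=21
i=18 t=22 v=1: → [21,24); WM=22
i=19 t=22 v=5: → [21,24); WM=22
i=20 t=20 v=5: → [20,24); WM=22
i=21 t=18 v=1: → [15,20); WM=22

[3,10)=9 [11,14)=8 [15,20)=4 [20,24)=6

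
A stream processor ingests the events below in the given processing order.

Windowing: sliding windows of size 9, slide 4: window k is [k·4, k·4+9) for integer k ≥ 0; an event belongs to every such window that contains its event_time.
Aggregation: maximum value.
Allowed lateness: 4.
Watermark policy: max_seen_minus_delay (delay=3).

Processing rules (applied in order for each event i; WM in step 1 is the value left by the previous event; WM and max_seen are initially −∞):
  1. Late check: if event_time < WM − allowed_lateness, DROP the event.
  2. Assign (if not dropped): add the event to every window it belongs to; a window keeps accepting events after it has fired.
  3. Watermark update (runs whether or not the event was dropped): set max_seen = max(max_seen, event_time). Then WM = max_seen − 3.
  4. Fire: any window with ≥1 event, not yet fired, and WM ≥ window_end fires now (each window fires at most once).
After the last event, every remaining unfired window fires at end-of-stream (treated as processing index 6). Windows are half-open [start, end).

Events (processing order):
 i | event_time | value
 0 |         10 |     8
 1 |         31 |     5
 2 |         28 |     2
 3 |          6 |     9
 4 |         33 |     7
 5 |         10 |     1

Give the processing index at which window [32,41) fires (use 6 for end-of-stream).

i=0 t=10 v=8: → [8,17),[4,13); WM=7
i=1 t=31 v=5: → [28,37),[24,33); WM=28; [4,13) fires=8 [8,17) fires=8
i=2 t=28 v=2: → [28,37),[24,33),[20,29); WM=28
i=3 t=6 v=9: DROP (t<28-4); WM=28
i=4 t=33 v=7: → [32,41),[28,37); WM=30; [20,29) fires=2
i=5 t=10 v=1: DROP (t<30-4); WM=30

6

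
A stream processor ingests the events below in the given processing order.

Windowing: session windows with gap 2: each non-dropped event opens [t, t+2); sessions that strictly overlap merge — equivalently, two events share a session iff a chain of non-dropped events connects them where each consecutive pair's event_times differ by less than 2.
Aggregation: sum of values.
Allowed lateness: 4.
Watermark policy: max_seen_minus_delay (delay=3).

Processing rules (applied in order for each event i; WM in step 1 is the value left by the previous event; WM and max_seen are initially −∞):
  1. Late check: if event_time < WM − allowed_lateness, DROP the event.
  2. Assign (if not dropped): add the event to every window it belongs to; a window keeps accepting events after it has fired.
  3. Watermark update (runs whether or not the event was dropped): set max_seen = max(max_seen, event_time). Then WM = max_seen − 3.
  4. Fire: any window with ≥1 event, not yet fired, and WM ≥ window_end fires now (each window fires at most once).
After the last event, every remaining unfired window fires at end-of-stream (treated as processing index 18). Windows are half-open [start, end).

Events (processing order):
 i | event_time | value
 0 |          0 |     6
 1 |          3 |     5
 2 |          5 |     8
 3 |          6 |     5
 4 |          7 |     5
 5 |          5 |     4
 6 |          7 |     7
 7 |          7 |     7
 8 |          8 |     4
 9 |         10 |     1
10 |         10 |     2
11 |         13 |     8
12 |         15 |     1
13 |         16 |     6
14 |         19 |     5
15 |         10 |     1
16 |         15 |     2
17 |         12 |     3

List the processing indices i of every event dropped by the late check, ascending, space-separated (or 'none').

i=0 t=0 v=6: → [0,2); WM=-3
i=1 t=3 v=5: → [3,5); WM=0
i=2 t=5 v=8: → [5,7); WM=2
i=3 t=6 v=5: → [5,8); WM=3
i=4 t=7 v=5: → [5,9); WM=4
i=5 t=5 v=4: → [5,9); WM=4
i=6 t=7 v=7: → [5,9); WM=4
i=7 t=7 v=7: → [5,9); WM=4
i=8 t=8 v=4: → [5,10); WM=5
i=9 t=10 v=1: → [10,12); WM=7
i=10 t=10 v=2: → [10,12); WM=7
i=11 t=13 v=8: → [13,15); WM=10
i=12 t=15 v=1: → [15,17); WM=12
i=13 t=16 v=6: → [15,18); WM=13
i=14 t=19 v=5: → [19,21); WM=16
i=15 t=10 v=1: DROP (t<16-4); WM=16
i=16 t=15 v=2: → [15,18); WM=16
i=17 t=12 v=3: → [12,15); WM=16

15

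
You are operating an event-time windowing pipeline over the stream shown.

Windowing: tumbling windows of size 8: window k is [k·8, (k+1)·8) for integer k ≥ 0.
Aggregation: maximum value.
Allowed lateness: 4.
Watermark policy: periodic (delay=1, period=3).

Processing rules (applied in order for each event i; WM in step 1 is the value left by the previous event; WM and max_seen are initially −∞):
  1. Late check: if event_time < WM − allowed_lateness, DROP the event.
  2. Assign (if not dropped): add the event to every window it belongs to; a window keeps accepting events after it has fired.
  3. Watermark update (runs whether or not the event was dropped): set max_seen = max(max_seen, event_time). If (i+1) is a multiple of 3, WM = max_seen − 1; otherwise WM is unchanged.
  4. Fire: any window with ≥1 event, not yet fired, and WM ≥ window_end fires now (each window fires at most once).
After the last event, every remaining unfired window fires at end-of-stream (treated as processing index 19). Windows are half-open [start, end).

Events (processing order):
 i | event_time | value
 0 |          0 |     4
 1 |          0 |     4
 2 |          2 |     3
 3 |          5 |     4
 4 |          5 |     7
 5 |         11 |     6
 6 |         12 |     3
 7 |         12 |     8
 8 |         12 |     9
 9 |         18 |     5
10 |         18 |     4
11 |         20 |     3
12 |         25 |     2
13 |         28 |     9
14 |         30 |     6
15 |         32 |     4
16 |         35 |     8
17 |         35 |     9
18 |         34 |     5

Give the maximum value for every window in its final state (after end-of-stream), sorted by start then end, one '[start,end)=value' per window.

i=0 t=0 v=4: → [0,8); WM=−∞
i=1 t=0 v=4: → [0,8); WM=−∞
i=2 t=2 v=3: → [0,8); WM=1
i=3 t=5 v=4: → [0,8); WM=1
i=4 t=5 v=7: → [0,8); WM=1
i=5 t=11 v=6: → [8,16); WM=10; [0,8) fires=7
i=6 t=12 v=3: → [8,16); WM=10
i=7 t=12 v=8: → [8,16); WM=10
i=8 t=12 v=9: → [8,16); WM=11
i=9 t=18 v=5: → [16,24); WM=11
i=10 t=18 v=4: → [16,24); WM=11
i=11 t=20 v=3: → [16,24); WM=19; [8,16) fires=9
i=12 t=25 v=2: → [24,32); WM=19
i=13 t=28 v=9: → [24,32); WM=19
i=14 t=30 v=6: → [24,32); WM=29; [16,24) fires=5
i=15 t=32 v=4: → [32,40); WM=29
i=16 t=35 v=8: → [32,40); WM=29
i=17 t=35 v=9: → [32,40); WM=34; [24,32) fires=9
i=18 t=34 v=5: → [32,40); WM=34

[0,8)=7 [8,16)=9 [16,24)=5 [24,32)=9 [32,40)=9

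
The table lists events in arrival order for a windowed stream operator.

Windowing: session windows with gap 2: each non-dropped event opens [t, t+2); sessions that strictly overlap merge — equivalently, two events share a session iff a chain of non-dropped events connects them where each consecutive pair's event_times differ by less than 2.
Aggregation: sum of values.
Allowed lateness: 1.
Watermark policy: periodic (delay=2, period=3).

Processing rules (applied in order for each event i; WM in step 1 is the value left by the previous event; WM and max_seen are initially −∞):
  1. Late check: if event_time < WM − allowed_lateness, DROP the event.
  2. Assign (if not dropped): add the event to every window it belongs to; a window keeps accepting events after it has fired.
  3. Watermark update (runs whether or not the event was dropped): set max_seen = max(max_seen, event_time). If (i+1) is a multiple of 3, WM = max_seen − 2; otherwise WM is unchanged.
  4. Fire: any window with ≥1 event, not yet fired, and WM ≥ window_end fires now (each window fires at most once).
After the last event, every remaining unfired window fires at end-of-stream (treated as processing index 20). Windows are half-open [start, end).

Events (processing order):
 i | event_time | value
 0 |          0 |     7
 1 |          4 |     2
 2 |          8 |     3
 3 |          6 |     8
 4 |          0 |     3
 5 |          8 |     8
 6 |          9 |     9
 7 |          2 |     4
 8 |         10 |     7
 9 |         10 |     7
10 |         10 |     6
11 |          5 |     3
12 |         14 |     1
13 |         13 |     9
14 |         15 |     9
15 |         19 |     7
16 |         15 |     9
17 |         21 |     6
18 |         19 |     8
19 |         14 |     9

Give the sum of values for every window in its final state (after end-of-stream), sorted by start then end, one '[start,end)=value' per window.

[0,2)=7 [4,6)=2 [6,8)=8 [8,12)=40 [13,17)=28 [19,21)=15 [21,23)=6

i=0 t=0 v=7: → [0,2); WM=−∞
i=1 t=4 v=2: → [4,6); WM=−∞
i=2 t=8 v=3: → [8,10); WM=6
i=3 t=6 v=8: → [6,8); WM=6
i=4 t=0 v=3: DROP (t<6-1); WM=6
i=5 t=8 v=8: → [8,10); WM=6
i=6 t=9 v=9: → [8,11); WM=6
i=7 t=2 v=4: DROP (t<6-1); WM=6
i=8 t=10 v=7: → [8,12); WM=8
i=9 t=10 v=7: → [8,12); WM=8
i=10 t=10 v=6: → [8,12); WM=8
i=11 t=5 v=3: DROP (t<8-1); WM=8
i=12 t=14 v=1: → [14,16); WM=8
i=13 t=13 v=9: → [13,16); WM=8
i=14 t=15 v=9: → [13,17); WM=13
i=15 t=19 v=7: → [19,21); WM=13
i=16 t=15 v=9: → [13,17); WM=13
i=17 t=21 v=6: → [21,23); WM=19
i=18 t=19 v=8: → [19,21); WM=19
i=19 t=14 v=9: DROP (t<19-1); WM=19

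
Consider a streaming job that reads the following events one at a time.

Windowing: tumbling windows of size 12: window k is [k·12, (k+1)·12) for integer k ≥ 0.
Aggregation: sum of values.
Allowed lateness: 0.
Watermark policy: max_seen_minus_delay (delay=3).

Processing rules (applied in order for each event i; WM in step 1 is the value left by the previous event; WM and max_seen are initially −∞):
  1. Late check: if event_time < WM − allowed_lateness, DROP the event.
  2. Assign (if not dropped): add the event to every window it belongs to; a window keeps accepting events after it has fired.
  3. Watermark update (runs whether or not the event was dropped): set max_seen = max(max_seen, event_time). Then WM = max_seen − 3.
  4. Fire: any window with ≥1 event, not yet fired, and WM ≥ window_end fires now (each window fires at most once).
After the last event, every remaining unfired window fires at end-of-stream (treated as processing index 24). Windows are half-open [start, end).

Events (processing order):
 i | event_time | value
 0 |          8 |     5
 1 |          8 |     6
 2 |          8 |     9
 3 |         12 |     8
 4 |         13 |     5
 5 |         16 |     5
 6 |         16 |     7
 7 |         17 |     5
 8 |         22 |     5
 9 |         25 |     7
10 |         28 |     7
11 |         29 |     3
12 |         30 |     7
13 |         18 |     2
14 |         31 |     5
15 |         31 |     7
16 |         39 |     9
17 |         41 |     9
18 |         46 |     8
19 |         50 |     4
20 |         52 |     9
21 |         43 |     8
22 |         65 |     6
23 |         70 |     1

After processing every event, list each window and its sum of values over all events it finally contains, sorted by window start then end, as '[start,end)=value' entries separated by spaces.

i=0 t=8 v=5: → [0,12); WM=5
i=1 t=8 v=6: → [0,12); WM=5
i=2 t=8 v=9: → [0,12); WM=5
i=3 t=12 v=8: → [12,24); WM=9
i=4 t=13 v=5: → [12,24); WM=10
i=5 t=16 v=5: → [12,24); WM=13; [0,12) fires=20
i=6 t=16 v=7: → [12,24); WM=13
i=7 t=17 v=5: → [12,24); WM=14
i=8 t=22 v=5: → [12,24); WM=19
i=9 t=25 v=7: → [24,36); WM=22
i=10 t=28 v=7: → [24,36); WM=25; [12,24) fires=35
i=11 t=29 v=3: → [24,36); WM=26
i=12 t=30 v=7: → [24,36); WM=27
i=13 t=18 v=2: DROP (t<27-0); WM=27
i=14 t=31 v=5: → [24,36); WM=28
i=15 t=31 v=7: → [24,36); WM=28
i=16 t=39 v=9: → [36,48); WM=36; [24,36) fires=36
i=17 t=41 v=9: → [36,48); WM=38
i=18 t=46 v=8: → [36,48); WM=43
i=19 t=50 v=4: → [48,60); WM=47
i=20 t=52 v=9: → [48,60); WM=49; [36,48) fires=26
i=21 t=43 v=8: DROP (t<49-0); WM=49
i=22 t=65 v=6: → [60,72); WM=62; [48,60) fires=13
i=23 t=70 v=1: → [60,72); WM=67

[0,12)=20 [12,24)=35 [24,36)=36 [36,48)=26 [48,60)=13 [60,72)=7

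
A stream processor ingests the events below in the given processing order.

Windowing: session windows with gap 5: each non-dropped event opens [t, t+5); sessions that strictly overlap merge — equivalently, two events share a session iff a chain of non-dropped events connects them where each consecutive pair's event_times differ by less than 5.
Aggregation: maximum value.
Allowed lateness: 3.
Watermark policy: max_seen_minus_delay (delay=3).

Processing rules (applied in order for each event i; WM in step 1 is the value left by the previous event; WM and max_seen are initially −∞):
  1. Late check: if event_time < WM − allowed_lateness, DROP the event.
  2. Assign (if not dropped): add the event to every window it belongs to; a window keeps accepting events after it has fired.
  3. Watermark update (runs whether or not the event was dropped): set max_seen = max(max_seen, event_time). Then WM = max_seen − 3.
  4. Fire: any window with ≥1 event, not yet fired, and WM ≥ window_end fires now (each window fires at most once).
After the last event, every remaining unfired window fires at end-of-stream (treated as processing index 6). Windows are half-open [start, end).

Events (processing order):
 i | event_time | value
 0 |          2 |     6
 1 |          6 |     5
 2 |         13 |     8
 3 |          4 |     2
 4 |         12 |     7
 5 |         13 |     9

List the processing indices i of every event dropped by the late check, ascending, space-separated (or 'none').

i=0 t=2 v=6: → [2,7); WM=-1
i=1 t=6 v=5: → [2,11); WM=3
i=2 t=13 v=8: → [13,18); WM=10
i=3 t=4 v=2: DROP (t<10-3); WM=10
i=4 t=12 v=7: → [12,18); WM=10
i=5 t=13 v=9: → [12,18); WM=10

3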